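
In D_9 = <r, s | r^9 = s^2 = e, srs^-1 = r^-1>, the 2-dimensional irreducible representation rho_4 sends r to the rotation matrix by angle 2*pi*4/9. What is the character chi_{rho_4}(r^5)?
chi_{rho_4}(r^5) = 2*cos(2*pi*4*5/9) = 2*cos(40*pi/9)

Reasoning: rho_4(r^5) is rotation by angle 2*pi*4*5/9, whose trace is 2*cos(2*pi*4*5/9) = 2*cos(40*pi/9).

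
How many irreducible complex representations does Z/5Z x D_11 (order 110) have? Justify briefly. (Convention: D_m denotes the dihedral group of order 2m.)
35

Reasoning: The number of irreducible complex representations of a finite group equals its number of conjugacy classes. For a direct product, #classes(G x H) = #classes(G) * #classes(H). Z/5Z has 5 classes (abelian), D_11 has 7 classes, so 5 * 7 = 35, so Z/5Z x D_11 (order 110) has exactly 35 irreducible complex representations.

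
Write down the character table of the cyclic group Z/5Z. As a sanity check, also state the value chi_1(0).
Character table of Z/5Z (irreps indexed chi_0,...,chi_4 with chi_k(m) = zeta_5^(k*m), zeta_5 = exp(2*pi*i/5)):
  irrep \ class  {0} (size 1)  {1} (size 1)    {2} (size 1)    {3} (size 1)    {4} (size 1)  
  chi_0          1             1               1               1               1             
  chi_1          1             exp(2*I*pi/5)   exp(4*I*pi/5)   exp(-4*I*pi/5)  exp(-2*I*pi/5)
  chi_2          1             exp(4*I*pi/5)   exp(-2*I*pi/5)  exp(2*I*pi/5)   exp(-4*I*pi/5)
  chi_3          1             exp(-4*I*pi/5)  exp(2*I*pi/5)   exp(-2*I*pi/5)  exp(4*I*pi/5) 
  chi_4          1             exp(-2*I*pi/5)  exp(-4*I*pi/5)  exp(4*I*pi/5)   exp(2*I*pi/5) 

Spot check: chi_1(0) = zeta_5^(1*0) = zeta_5^0 = 1.

Details: Z/5Z is abelian, so all 5 irreducible complex representations are 1-dimensional. They are given by chi_k(m) = zeta_5^(k*m) for k = 0,...,4. Row orthogonality: sum_m chi_k(m) conj(chi_l(m)) = 5 * [k = l].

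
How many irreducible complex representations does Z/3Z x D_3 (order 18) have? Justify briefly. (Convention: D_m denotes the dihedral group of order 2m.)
9

Solution. The number of irreducible complex representations of a finite group equals its number of conjugacy classes. For a direct product, #classes(G x H) = #classes(G) * #classes(H). Z/3Z has 3 classes (abelian), D_3 has 3 classes, so 3 * 3 = 9, so Z/3Z x D_3 (order 18) has exactly 9 irreducible complex representations.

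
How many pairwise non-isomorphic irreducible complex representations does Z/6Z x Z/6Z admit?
36

Derivation: The number of irreducible complex representations of a finite group equals its number of conjugacy classes. Z/6Z x Z/6Z is abelian of order 36, so every element is its own conjugacy class: 36 classes, so Z/6Z x Z/6Z (order 36) has exactly 36 irreducible complex representations.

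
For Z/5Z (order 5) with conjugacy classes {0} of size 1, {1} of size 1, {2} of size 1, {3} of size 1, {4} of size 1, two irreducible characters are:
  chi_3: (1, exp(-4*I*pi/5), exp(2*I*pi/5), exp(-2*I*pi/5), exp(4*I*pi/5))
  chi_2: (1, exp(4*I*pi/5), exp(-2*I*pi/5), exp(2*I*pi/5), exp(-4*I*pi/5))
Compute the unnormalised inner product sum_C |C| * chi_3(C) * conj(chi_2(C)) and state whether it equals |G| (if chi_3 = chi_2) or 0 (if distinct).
Sum = 0; so <chi_3, chi_2> = 0 (distinct irreducibles are orthogonal).

Argument: Compute term by term over conjugacy classes (|C| * chi_3(C) * conj(chi_2(C))):
  1*(1)*conj(1) + 1*(exp(-4*I*pi/5))*conj(exp(4*I*pi/5)) + 1*(exp(2*I*pi/5))*conj(exp(-2*I*pi/5)) + 1*(exp(-2*I*pi/5))*conj(exp(2*I*pi/5)) + 1*(exp(4*I*pi/5))*conj(exp(-4*I*pi/5))
  = (1) + (exp(2*I*pi/5)) + (exp(4*I*pi/5)) + (exp(-4*I*pi/5)) + (exp(-2*I*pi/5))
  = 0.
(Exp terms are combined using exp(i*s)*conj(exp(i*t)) = exp(i*(s-t)), and sums of them are collapsed using the identity that for every m > 1 the m distinct m-th roots of unity sum to 0, e.g. 1 + exp(2*I*pi/3) + exp(-2*I*pi/3) = 0.)
Dividing by |G| = 5 gives 0/5 = 0, matching the row-orthogonality relation <chi_3, chi_2> = [chi_3 = chi_2].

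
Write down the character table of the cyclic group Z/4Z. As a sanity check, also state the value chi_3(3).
Character table of Z/4Z (irreps indexed chi_0,...,chi_3 with chi_k(m) = zeta_4^(k*m), zeta_4 = exp(2*pi*i/4)):
  irrep \ class  {0} (size 1)  {1} (size 1)  {2} (size 1)  {3} (size 1)
  chi_0          1             1             1             1           
  chi_1          1             I             -1            -I          
  chi_2          1             -1            1             -1          
  chi_3          1             -I            -1            I           

Spot check: chi_3(3) = zeta_4^(3*3) = zeta_4^9 = I.

Justification: Z/4Z is abelian, so all 4 irreducible complex representations are 1-dimensional. They are given by chi_k(m) = zeta_4^(k*m) for k = 0,...,3. Row orthogonality: sum_m chi_k(m) conj(chi_l(m)) = 4 * [k = l].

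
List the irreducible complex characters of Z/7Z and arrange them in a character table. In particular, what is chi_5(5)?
Character table of Z/7Z (irreps indexed chi_0,...,chi_6 with chi_k(m) = zeta_7^(k*m), zeta_7 = exp(2*pi*i/7)):
  irrep \ class  {0} (size 1)  {1} (size 1)    {2} (size 1)    {3} (size 1)    {4} (size 1)    {5} (size 1)    {6} (size 1)  
  chi_0          1             1               1               1               1               1               1             
  chi_1          1             exp(2*I*pi/7)   exp(4*I*pi/7)   exp(6*I*pi/7)   exp(-6*I*pi/7)  exp(-4*I*pi/7)  exp(-2*I*pi/7)
  chi_2          1             exp(4*I*pi/7)   exp(-6*I*pi/7)  exp(-2*I*pi/7)  exp(2*I*pi/7)   exp(6*I*pi/7)   exp(-4*I*pi/7)
  chi_3          1             exp(6*I*pi/7)   exp(-2*I*pi/7)  exp(4*I*pi/7)   exp(-4*I*pi/7)  exp(2*I*pi/7)   exp(-6*I*pi/7)
  chi_4          1             exp(-6*I*pi/7)  exp(2*I*pi/7)   exp(-4*I*pi/7)  exp(4*I*pi/7)   exp(-2*I*pi/7)  exp(6*I*pi/7) 
  chi_5          1             exp(-4*I*pi/7)  exp(6*I*pi/7)   exp(2*I*pi/7)   exp(-2*I*pi/7)  exp(-6*I*pi/7)  exp(4*I*pi/7) 
  chi_6          1             exp(-2*I*pi/7)  exp(-4*I*pi/7)  exp(-6*I*pi/7)  exp(6*I*pi/7)   exp(4*I*pi/7)   exp(2*I*pi/7) 

Spot check: chi_5(5) = zeta_7^(5*5) = zeta_7^25 = exp(-6*I*pi/7).

Working: Z/7Z is abelian, so all 7 irreducible complex representations are 1-dimensional. They are given by chi_k(m) = zeta_7^(k*m) for k = 0,...,6. Row orthogonality: sum_m chi_k(m) conj(chi_l(m)) = 7 * [k = l].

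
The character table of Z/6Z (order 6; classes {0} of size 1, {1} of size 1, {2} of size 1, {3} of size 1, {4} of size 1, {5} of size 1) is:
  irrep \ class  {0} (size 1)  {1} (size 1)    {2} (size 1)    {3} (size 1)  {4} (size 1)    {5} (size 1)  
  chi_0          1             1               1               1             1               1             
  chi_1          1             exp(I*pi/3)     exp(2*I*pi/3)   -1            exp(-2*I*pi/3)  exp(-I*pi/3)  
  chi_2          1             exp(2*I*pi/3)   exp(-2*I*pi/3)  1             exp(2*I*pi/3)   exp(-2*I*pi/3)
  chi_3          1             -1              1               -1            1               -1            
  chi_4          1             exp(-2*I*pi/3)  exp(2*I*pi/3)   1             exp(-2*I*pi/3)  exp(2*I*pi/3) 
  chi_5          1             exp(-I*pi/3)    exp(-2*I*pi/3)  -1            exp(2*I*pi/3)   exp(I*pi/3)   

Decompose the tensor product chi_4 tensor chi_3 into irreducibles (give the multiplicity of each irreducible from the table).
chi_4 tensor chi_3 = chi_1 (all other irreducibles have multiplicity 0).

The character of a tensor product is the pointwise product (chi_4 * chi_3)(C) = chi_4(C) * chi_3(C):
  {0}: (1)*(1), {1}: (exp(-2*I*pi/3))*(-1), {2}: (exp(2*I*pi/3))*(1), {3}: (1)*(-1), {4}: (exp(-2*I*pi/3))*(1), {5}: (exp(2*I*pi/3))*(-1)
so (chi_4 * chi_3) takes values
  {0} -> 1, {1} -> -exp(-2*I*pi/3), {2} -> exp(2*I*pi/3), {3} -> -1, {4} -> exp(-2*I*pi/3), {5} -> -exp(2*I*pi/3).
Now take the inner product of this character with each irreducible chi from the table, <chi_4*chi_3, chi> = (1/6) sum_C |C| (chi_4*chi_3)(C) conj(chi(C)):
  <chi_4*chi_3, chi_0> = (1/6)[1*(1)*conj(1) + 1*(-exp(-2*I*pi/3))*conj(1) + 1*(exp(2*I*pi/3))*conj(1) + 1*(-1)*conj(1) + 1*(exp(-2*I*pi/3))*conj(1) + 1*(-exp(2*I*pi/3))*conj(1)]
      = (1/6)[(1) + (-exp(-2*I*pi/3)) + (exp(2*I*pi/3)) + (-1) + (exp(-2*I*pi/3)) + (-exp(2*I*pi/3))] = 0/6 = 0
  <chi_4*chi_3, chi_1> = (1/6)[1*(1)*conj(1) + 1*(-exp(-2*I*pi/3))*conj(exp(I*pi/3)) + 1*(exp(2*I*pi/3))*conj(exp(2*I*pi/3)) + 1*(-1)*conj(-1) + 1*(exp(-2*I*pi/3))*conj(exp(-2*I*pi/3)) + 1*(-exp(2*I*pi/3))*conj(exp(-I*pi/3))]
      = (1/6)[(1) + (1) + (1) + (1) + (1) + (1)] = 6/6 = 1
  <chi_4*chi_3, chi_2> = (1/6)[1*(1)*conj(1) + 1*(-exp(-2*I*pi/3))*conj(exp(2*I*pi/3)) + 1*(exp(2*I*pi/3))*conj(exp(-2*I*pi/3)) + 1*(-1)*conj(1) + 1*(exp(-2*I*pi/3))*conj(exp(2*I*pi/3)) + 1*(-exp(2*I*pi/3))*conj(exp(-2*I*pi/3))]
      = (1/6)[(1) + (-exp(2*I*pi/3)) + (exp(-2*I*pi/3)) + (-1) + (exp(2*I*pi/3)) + (-exp(-2*I*pi/3))] = 0/6 = 0
  <chi_4*chi_3, chi_3> = (1/6)[1*(1)*conj(1) + 1*(-exp(-2*I*pi/3))*conj(-1) + 1*(exp(2*I*pi/3))*conj(1) + 1*(-1)*conj(-1) + 1*(exp(-2*I*pi/3))*conj(1) + 1*(-exp(2*I*pi/3))*conj(-1)]
      = (1/6)[(1) + (exp(-2*I*pi/3)) + (exp(2*I*pi/3)) + (1) + (exp(-2*I*pi/3)) + (exp(2*I*pi/3))] = 0/6 = 0
  <chi_4*chi_3, chi_4> = (1/6)[1*(1)*conj(1) + 1*(-exp(-2*I*pi/3))*conj(exp(-2*I*pi/3)) + 1*(exp(2*I*pi/3))*conj(exp(2*I*pi/3)) + 1*(-1)*conj(1) + 1*(exp(-2*I*pi/3))*conj(exp(-2*I*pi/3)) + 1*(-exp(2*I*pi/3))*conj(exp(2*I*pi/3))]
      = (1/6)[(1) + (-1) + (1) + (-1) + (1) + (-1)] = 0/6 = 0
  <chi_4*chi_3, chi_5> = (1/6)[1*(1)*conj(1) + 1*(-exp(-2*I*pi/3))*conj(exp(-I*pi/3)) + 1*(exp(2*I*pi/3))*conj(exp(-2*I*pi/3)) + 1*(-1)*conj(-1) + 1*(exp(-2*I*pi/3))*conj(exp(2*I*pi/3)) + 1*(-exp(2*I*pi/3))*conj(exp(I*pi/3))]
      = (1/6)[(1) + (-exp(-I*pi/3)) + (exp(-2*I*pi/3)) + (1) + (exp(2*I*pi/3)) + (-exp(I*pi/3))] = 0/6 = 0
(Exp terms are combined using exp(i*s)*conj(exp(i*t)) = exp(i*(s-t)), and sums of them are collapsed using the identity that for every m > 1 the m distinct m-th roots of unity sum to 0, e.g. 1 + exp(2*I*pi/3) + exp(-2*I*pi/3) = 0.)
Hence the multiplicities are chi_1: 1. Dimension check: dim(chi_4)*dim(chi_3) = 1*1 = 1 and sum (mult * dim) = 1*1 = 1.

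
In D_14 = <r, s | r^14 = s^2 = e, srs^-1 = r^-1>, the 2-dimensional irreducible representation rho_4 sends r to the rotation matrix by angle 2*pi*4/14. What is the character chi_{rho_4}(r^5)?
chi_{rho_4}(r^5) = 2*cos(2*pi*4*5/14) = -2*cos(pi/7)

Argument: rho_4(r^5) is rotation by angle 2*pi*4*5/14, whose trace is 2*cos(2*pi*4*5/14) = -2*cos(pi/7).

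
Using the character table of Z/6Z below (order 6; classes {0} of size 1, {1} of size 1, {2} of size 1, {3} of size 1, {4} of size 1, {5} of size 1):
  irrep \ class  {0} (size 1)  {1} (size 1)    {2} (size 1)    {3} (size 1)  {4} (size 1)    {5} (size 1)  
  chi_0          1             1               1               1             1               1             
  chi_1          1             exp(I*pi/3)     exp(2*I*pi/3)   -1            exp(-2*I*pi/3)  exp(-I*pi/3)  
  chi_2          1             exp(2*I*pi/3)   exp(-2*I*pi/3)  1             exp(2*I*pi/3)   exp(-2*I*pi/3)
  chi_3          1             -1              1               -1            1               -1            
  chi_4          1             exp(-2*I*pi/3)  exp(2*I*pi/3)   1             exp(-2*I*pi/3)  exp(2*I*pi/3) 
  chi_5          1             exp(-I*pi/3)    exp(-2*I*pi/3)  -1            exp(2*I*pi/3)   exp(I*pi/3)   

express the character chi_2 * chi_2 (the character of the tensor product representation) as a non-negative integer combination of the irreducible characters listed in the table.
chi_2 tensor chi_2 = chi_4 (all other irreducibles have multiplicity 0).

Solution. The character of a tensor product is the pointwise product (chi_2 * chi_2)(C) = chi_2(C) * chi_2(C):
  {0}: (1)*(1), {1}: (exp(2*I*pi/3))*(exp(2*I*pi/3)), {2}: (exp(-2*I*pi/3))*(exp(-2*I*pi/3)), {3}: (1)*(1), {4}: (exp(2*I*pi/3))*(exp(2*I*pi/3)), {5}: (exp(-2*I*pi/3))*(exp(-2*I*pi/3))
so (chi_2 * chi_2) takes values
  {0} -> 1, {1} -> exp(-2*I*pi/3), {2} -> exp(2*I*pi/3), {3} -> 1, {4} -> exp(-2*I*pi/3), {5} -> exp(2*I*pi/3).
Now take the inner product of this character with each irreducible chi from the table, <chi_2*chi_2, chi> = (1/6) sum_C |C| (chi_2*chi_2)(C) conj(chi(C)):
  <chi_2*chi_2, chi_0> = (1/6)[1*(1)*conj(1) + 1*(exp(-2*I*pi/3))*conj(1) + 1*(exp(2*I*pi/3))*conj(1) + 1*(1)*conj(1) + 1*(exp(-2*I*pi/3))*conj(1) + 1*(exp(2*I*pi/3))*conj(1)]
      = (1/6)[(1) + (exp(-2*I*pi/3)) + (exp(2*I*pi/3)) + (1) + (exp(-2*I*pi/3)) + (exp(2*I*pi/3))] = 0/6 = 0
  <chi_2*chi_2, chi_1> = (1/6)[1*(1)*conj(1) + 1*(exp(-2*I*pi/3))*conj(exp(I*pi/3)) + 1*(exp(2*I*pi/3))*conj(exp(2*I*pi/3)) + 1*(1)*conj(-1) + 1*(exp(-2*I*pi/3))*conj(exp(-2*I*pi/3)) + 1*(exp(2*I*pi/3))*conj(exp(-I*pi/3))]
      = (1/6)[(1) + (-1) + (1) + (-1) + (1) + (-1)] = 0/6 = 0
  <chi_2*chi_2, chi_2> = (1/6)[1*(1)*conj(1) + 1*(exp(-2*I*pi/3))*conj(exp(2*I*pi/3)) + 1*(exp(2*I*pi/3))*conj(exp(-2*I*pi/3)) + 1*(1)*conj(1) + 1*(exp(-2*I*pi/3))*conj(exp(2*I*pi/3)) + 1*(exp(2*I*pi/3))*conj(exp(-2*I*pi/3))]
      = (1/6)[(1) + (exp(2*I*pi/3)) + (exp(-2*I*pi/3)) + (1) + (exp(2*I*pi/3)) + (exp(-2*I*pi/3))] = 0/6 = 0
  <chi_2*chi_2, chi_3> = (1/6)[1*(1)*conj(1) + 1*(exp(-2*I*pi/3))*conj(-1) + 1*(exp(2*I*pi/3))*conj(1) + 1*(1)*conj(-1) + 1*(exp(-2*I*pi/3))*conj(1) + 1*(exp(2*I*pi/3))*conj(-1)]
      = (1/6)[(1) + (-exp(-2*I*pi/3)) + (exp(2*I*pi/3)) + (-1) + (exp(-2*I*pi/3)) + (-exp(2*I*pi/3))] = 0/6 = 0
  <chi_2*chi_2, chi_4> = (1/6)[1*(1)*conj(1) + 1*(exp(-2*I*pi/3))*conj(exp(-2*I*pi/3)) + 1*(exp(2*I*pi/3))*conj(exp(2*I*pi/3)) + 1*(1)*conj(1) + 1*(exp(-2*I*pi/3))*conj(exp(-2*I*pi/3)) + 1*(exp(2*I*pi/3))*conj(exp(2*I*pi/3))]
      = (1/6)[(1) + (1) + (1) + (1) + (1) + (1)] = 6/6 = 1
  <chi_2*chi_2, chi_5> = (1/6)[1*(1)*conj(1) + 1*(exp(-2*I*pi/3))*conj(exp(-I*pi/3)) + 1*(exp(2*I*pi/3))*conj(exp(-2*I*pi/3)) + 1*(1)*conj(-1) + 1*(exp(-2*I*pi/3))*conj(exp(2*I*pi/3)) + 1*(exp(2*I*pi/3))*conj(exp(I*pi/3))]
      = (1/6)[(1) + (exp(-I*pi/3)) + (exp(-2*I*pi/3)) + (-1) + (exp(2*I*pi/3)) + (exp(I*pi/3))] = 0/6 = 0
(Exp terms are combined using exp(i*s)*conj(exp(i*t)) = exp(i*(s-t)), and sums of them are collapsed using the identity that for every m > 1 the m distinct m-th roots of unity sum to 0, e.g. 1 + exp(2*I*pi/3) + exp(-2*I*pi/3) = 0.)
Hence the multiplicities are chi_4: 1. Dimension check: dim(chi_2)*dim(chi_2) = 1*1 = 1 and sum (mult * dim) = 1*1 = 1.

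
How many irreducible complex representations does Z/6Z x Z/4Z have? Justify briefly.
24

The number of irreducible complex representations of a finite group equals its number of conjugacy classes. Z/6Z x Z/4Z is abelian of order 24, so every element is its own conjugacy class: 24 classes, so Z/6Z x Z/4Z (order 24) has exactly 24 irreducible complex representations.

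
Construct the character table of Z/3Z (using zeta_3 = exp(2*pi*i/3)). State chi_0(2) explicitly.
Character table of Z/3Z (irreps indexed chi_0,...,chi_2 with chi_k(m) = zeta_3^(k*m), zeta_3 = exp(2*pi*i/3)):
  irrep \ class  {0} (size 1)  {1} (size 1)    {2} (size 1)  
  chi_0          1             1               1             
  chi_1          1             exp(2*I*pi/3)   exp(-2*I*pi/3)
  chi_2          1             exp(-2*I*pi/3)  exp(2*I*pi/3) 

Spot check: chi_0(2) = zeta_3^(0*2) = zeta_3^0 = 1.

Working: Z/3Z is abelian, so all 3 irreducible complex representations are 1-dimensional. They are given by chi_k(m) = zeta_3^(k*m) for k = 0,...,2. Row orthogonality: sum_m chi_k(m) conj(chi_l(m)) = 3 * [k = l].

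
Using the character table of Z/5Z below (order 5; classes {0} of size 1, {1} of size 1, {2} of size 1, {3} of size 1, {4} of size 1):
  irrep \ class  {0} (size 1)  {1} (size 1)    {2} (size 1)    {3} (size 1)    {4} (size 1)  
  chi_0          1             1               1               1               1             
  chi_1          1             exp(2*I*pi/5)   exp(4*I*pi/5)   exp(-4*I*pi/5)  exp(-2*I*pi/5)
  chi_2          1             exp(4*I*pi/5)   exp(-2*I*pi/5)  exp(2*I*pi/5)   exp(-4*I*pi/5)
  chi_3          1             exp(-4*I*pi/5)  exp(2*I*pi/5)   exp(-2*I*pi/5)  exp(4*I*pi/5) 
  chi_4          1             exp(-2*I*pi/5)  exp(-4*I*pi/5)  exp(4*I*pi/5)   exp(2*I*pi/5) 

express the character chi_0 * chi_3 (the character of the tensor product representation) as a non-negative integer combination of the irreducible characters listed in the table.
chi_0 tensor chi_3 = chi_3 (all other irreducibles have multiplicity 0).

Proof sketch: The character of a tensor product is the pointwise product (chi_0 * chi_3)(C) = chi_0(C) * chi_3(C):
  {0}: (1)*(1), {1}: (1)*(exp(-4*I*pi/5)), {2}: (1)*(exp(2*I*pi/5)), {3}: (1)*(exp(-2*I*pi/5)), {4}: (1)*(exp(4*I*pi/5))
so (chi_0 * chi_3) takes values
  {0} -> 1, {1} -> exp(-4*I*pi/5), {2} -> exp(2*I*pi/5), {3} -> exp(-2*I*pi/5), {4} -> exp(4*I*pi/5).
Now take the inner product of this character with each irreducible chi from the table, <chi_0*chi_3, chi> = (1/5) sum_C |C| (chi_0*chi_3)(C) conj(chi(C)):
  <chi_0*chi_3, chi_0> = (1/5)[1*(1)*conj(1) + 1*(exp(-4*I*pi/5))*conj(1) + 1*(exp(2*I*pi/5))*conj(1) + 1*(exp(-2*I*pi/5))*conj(1) + 1*(exp(4*I*pi/5))*conj(1)]
      = (1/5)[(1) + (exp(-4*I*pi/5)) + (exp(2*I*pi/5)) + (exp(-2*I*pi/5)) + (exp(4*I*pi/5))] = 0/5 = 0
  <chi_0*chi_3, chi_1> = (1/5)[1*(1)*conj(1) + 1*(exp(-4*I*pi/5))*conj(exp(2*I*pi/5)) + 1*(exp(2*I*pi/5))*conj(exp(4*I*pi/5)) + 1*(exp(-2*I*pi/5))*conj(exp(-4*I*pi/5)) + 1*(exp(4*I*pi/5))*conj(exp(-2*I*pi/5))]
      = (1/5)[(1) + (exp(4*I*pi/5)) + (exp(-2*I*pi/5)) + (exp(2*I*pi/5)) + (exp(-4*I*pi/5))] = 0/5 = 0
  <chi_0*chi_3, chi_2> = (1/5)[1*(1)*conj(1) + 1*(exp(-4*I*pi/5))*conj(exp(4*I*pi/5)) + 1*(exp(2*I*pi/5))*conj(exp(-2*I*pi/5)) + 1*(exp(-2*I*pi/5))*conj(exp(2*I*pi/5)) + 1*(exp(4*I*pi/5))*conj(exp(-4*I*pi/5))]
      = (1/5)[(1) + (exp(2*I*pi/5)) + (exp(4*I*pi/5)) + (exp(-4*I*pi/5)) + (exp(-2*I*pi/5))] = 0/5 = 0
  <chi_0*chi_3, chi_3> = (1/5)[1*(1)*conj(1) + 1*(exp(-4*I*pi/5))*conj(exp(-4*I*pi/5)) + 1*(exp(2*I*pi/5))*conj(exp(2*I*pi/5)) + 1*(exp(-2*I*pi/5))*conj(exp(-2*I*pi/5)) + 1*(exp(4*I*pi/5))*conj(exp(4*I*pi/5))]
      = (1/5)[(1) + (1) + (1) + (1) + (1)] = 5/5 = 1
  <chi_0*chi_3, chi_4> = (1/5)[1*(1)*conj(1) + 1*(exp(-4*I*pi/5))*conj(exp(-2*I*pi/5)) + 1*(exp(2*I*pi/5))*conj(exp(-4*I*pi/5)) + 1*(exp(-2*I*pi/5))*conj(exp(4*I*pi/5)) + 1*(exp(4*I*pi/5))*conj(exp(2*I*pi/5))]
      = (1/5)[(1) + (exp(-2*I*pi/5)) + (exp(-4*I*pi/5)) + (exp(4*I*pi/5)) + (exp(2*I*pi/5))] = 0/5 = 0
(Exp terms are combined using exp(i*s)*conj(exp(i*t)) = exp(i*(s-t)), and sums of them are collapsed using the identity that for every m > 1 the m distinct m-th roots of unity sum to 0, e.g. 1 + exp(2*I*pi/3) + exp(-2*I*pi/3) = 0.)
Hence the multiplicities are chi_3: 1. Dimension check: dim(chi_0)*dim(chi_3) = 1*1 = 1 and sum (mult * dim) = 1*1 = 1.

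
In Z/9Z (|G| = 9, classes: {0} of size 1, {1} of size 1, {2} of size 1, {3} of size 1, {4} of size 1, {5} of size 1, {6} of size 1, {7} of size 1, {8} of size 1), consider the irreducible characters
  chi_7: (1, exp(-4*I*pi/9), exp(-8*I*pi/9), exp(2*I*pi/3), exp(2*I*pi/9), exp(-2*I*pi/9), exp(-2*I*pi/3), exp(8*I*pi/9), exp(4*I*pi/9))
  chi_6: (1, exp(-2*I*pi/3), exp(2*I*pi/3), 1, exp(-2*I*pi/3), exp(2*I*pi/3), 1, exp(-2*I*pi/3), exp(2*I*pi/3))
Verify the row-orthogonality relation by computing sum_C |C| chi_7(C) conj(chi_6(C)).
Sum = 0; so <chi_7, chi_6> = 0 (distinct irreducibles are orthogonal).

Details: Compute term by term over conjugacy classes (|C| * chi_7(C) * conj(chi_6(C))):
  1*(1)*conj(1) + 1*(exp(-4*I*pi/9))*conj(exp(-2*I*pi/3)) + 1*(exp(-8*I*pi/9))*conj(exp(2*I*pi/3)) + 1*(exp(2*I*pi/3))*conj(1) + 1*(exp(2*I*pi/9))*conj(exp(-2*I*pi/3)) + 1*(exp(-2*I*pi/9))*conj(exp(2*I*pi/3)) + 1*(exp(-2*I*pi/3))*conj(1) + 1*(exp(8*I*pi/9))*conj(exp(-2*I*pi/3)) + 1*(exp(4*I*pi/9))*conj(exp(2*I*pi/3))
  = (1) + (exp(2*I*pi/9)) + (exp(4*I*pi/9)) + (exp(2*I*pi/3)) + (exp(8*I*pi/9)) + (exp(-8*I*pi/9)) + (exp(-2*I*pi/3)) + (exp(-4*I*pi/9)) + (exp(-2*I*pi/9))
  = 0.
(Exp terms are combined using exp(i*s)*conj(exp(i*t)) = exp(i*(s-t)), and sums of them are collapsed using the identity that for every m > 1 the m distinct m-th roots of unity sum to 0, e.g. 1 + exp(2*I*pi/3) + exp(-2*I*pi/3) = 0.)
Dividing by |G| = 9 gives 0/9 = 0, matching the row-orthogonality relation <chi_7, chi_6> = [chi_7 = chi_6].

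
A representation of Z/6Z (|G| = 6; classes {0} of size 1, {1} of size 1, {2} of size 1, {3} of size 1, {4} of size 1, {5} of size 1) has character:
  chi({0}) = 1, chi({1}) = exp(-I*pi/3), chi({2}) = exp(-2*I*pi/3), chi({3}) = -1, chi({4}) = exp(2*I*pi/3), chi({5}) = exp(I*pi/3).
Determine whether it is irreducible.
Irreducible: <chi, chi> = 1.

Proof sketch: <chi, chi> = (1/|G|) sum_C |C| * |chi(C)|^2 = (1/6)[1*|1|^2 + 1*|exp(-I*pi/3)|^2 + 1*|exp(-2*I*pi/3)|^2 + 1*|-1|^2 + 1*|exp(2*I*pi/3)|^2 + 1*|exp(I*pi/3)|^2]
  = (1/6)[(1) + (1) + (1) + (1) + (1) + (1)] = 6/6 = 1.
(Exp terms are combined using exp(i*s)*conj(exp(i*t)) = exp(i*(s-t)), and sums of them are collapsed using the identity that for every m > 1 the m distinct m-th roots of unity sum to 0, e.g. 1 + exp(2*I*pi/3) + exp(-2*I*pi/3) = 0.)
A character is irreducible iff <chi, chi> = 1, so this representation is irreducible.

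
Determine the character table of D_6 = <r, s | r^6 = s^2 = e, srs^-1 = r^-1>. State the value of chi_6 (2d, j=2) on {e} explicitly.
Conjugacy classes: {e} of size 1, {r^3} of size 1, {r^1, r^5} of size 2, {r^2, r^4} of size 2, {s, sr^2, ...} of size 3, {sr, sr^3, ...} of size 3.
Character table:
  irrep \ class              {e} (size 1)  {r^3} (size 1)  {r^1, r^5} (size 2)  {r^2, r^4} (size 2)  {s, sr^2, ...} (size 3)  {sr, sr^3, ...} (size 3)
  chi_1 (triv)               1             1               1                    1                    1                        1                       
  chi_2 (sign: r->1, s->-1)  1             1               1                    1                    -1                       -1                      
  chi_3 (r->-1, s->1)        1             -1              -1                   1                    1                        -1                      
  chi_4 (r->-1, s->-1)       1             -1              -1                   1                    -1                       1                       
  chi_5 (2d, j=1)            2             -2              1                    -1                   0                        0                       
  chi_6 (2d, j=2)            2             2               -1                   -1                   0                        0                       

Spot check: chi_6 (2d, j=2) on {e} = 2.

D_6 has order 2*6 = 12 with 6 conjugacy classes, hence 6 irreducibles. Sum of squared dims 1 + 1 + 1 + 1 + 4 + 4 = 12 = |G|. Linear characters come from the abelianisation; the 2-dimensional irreps have character r^k -> 2*cos(2*pi*j*k/6), reflections -> 0.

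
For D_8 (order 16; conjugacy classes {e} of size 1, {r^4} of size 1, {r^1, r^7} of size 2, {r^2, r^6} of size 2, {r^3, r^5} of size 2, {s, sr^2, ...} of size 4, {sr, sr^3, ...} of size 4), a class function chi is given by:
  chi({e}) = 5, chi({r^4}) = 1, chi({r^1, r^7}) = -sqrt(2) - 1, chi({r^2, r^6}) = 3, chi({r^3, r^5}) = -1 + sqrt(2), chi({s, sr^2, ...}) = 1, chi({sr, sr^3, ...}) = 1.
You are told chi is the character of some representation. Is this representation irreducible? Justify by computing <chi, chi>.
Not irreducible (reducible): <chi, chi> = 4 > 1.

Proof sketch: <chi, chi> = (1/|G|) sum_C |C| * |chi(C)|^2 = (1/16)[1*|5|^2 + 1*|1|^2 + 2*|-sqrt(2) - 1|^2 + 2*|3|^2 + 2*|-1 + sqrt(2)|^2 + 4*|1|^2 + 4*|1|^2]
  = (1/16)[(25) + (1) + (4*sqrt(2) + 6) + (18) + (6 - 4*sqrt(2)) + (4) + (4)] = 64/16 = 4.
A character is irreducible iff <chi, chi> = 1, so this representation is reducible.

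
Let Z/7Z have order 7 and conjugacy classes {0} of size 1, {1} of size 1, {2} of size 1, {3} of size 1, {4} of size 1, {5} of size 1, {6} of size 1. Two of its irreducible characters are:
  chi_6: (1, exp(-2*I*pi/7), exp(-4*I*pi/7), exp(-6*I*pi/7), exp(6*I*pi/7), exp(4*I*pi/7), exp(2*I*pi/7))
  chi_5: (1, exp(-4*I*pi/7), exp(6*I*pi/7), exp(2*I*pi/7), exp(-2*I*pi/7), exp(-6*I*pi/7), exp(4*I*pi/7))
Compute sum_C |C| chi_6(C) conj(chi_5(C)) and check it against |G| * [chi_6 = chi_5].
Sum = 0; so <chi_6, chi_5> = 0 (distinct irreducibles are orthogonal).

Why: Compute term by term over conjugacy classes (|C| * chi_6(C) * conj(chi_5(C))):
  1*(1)*conj(1) + 1*(exp(-2*I*pi/7))*conj(exp(-4*I*pi/7)) + 1*(exp(-4*I*pi/7))*conj(exp(6*I*pi/7)) + 1*(exp(-6*I*pi/7))*conj(exp(2*I*pi/7)) + 1*(exp(6*I*pi/7))*conj(exp(-2*I*pi/7)) + 1*(exp(4*I*pi/7))*conj(exp(-6*I*pi/7)) + 1*(exp(2*I*pi/7))*conj(exp(4*I*pi/7))
  = (1) + (exp(2*I*pi/7)) + (exp(4*I*pi/7)) + (exp(6*I*pi/7)) + (exp(-6*I*pi/7)) + (exp(-4*I*pi/7)) + (exp(-2*I*pi/7))
  = 0.
(Exp terms are combined using exp(i*s)*conj(exp(i*t)) = exp(i*(s-t)), and sums of them are collapsed using the identity that for every m > 1 the m distinct m-th roots of unity sum to 0, e.g. 1 + exp(2*I*pi/3) + exp(-2*I*pi/3) = 0.)
Dividing by |G| = 7 gives 0/7 = 0, matching the row-orthogonality relation <chi_6, chi_5> = [chi_6 = chi_5].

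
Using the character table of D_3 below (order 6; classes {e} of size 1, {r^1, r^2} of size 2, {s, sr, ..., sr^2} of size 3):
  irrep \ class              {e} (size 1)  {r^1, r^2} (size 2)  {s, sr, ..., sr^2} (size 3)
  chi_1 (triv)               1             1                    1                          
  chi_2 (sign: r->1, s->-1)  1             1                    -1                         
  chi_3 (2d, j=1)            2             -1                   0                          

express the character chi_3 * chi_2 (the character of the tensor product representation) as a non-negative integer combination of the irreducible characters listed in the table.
chi_3 tensor chi_2 = chi_3 (all other irreducibles have multiplicity 0).

Working: The character of a tensor product is the pointwise product (chi_3 * chi_2)(C) = chi_3(C) * chi_2(C):
  {e}: (2)*(1), {r^1, r^2}: (-1)*(1), {s, sr, ..., sr^2}: (0)*(-1)
so (chi_3 * chi_2) takes values
  {e} -> 2, {r^1, r^2} -> -1, {s, sr, ..., sr^2} -> 0.
Now take the inner product of this character with each irreducible chi from the table, <chi_3*chi_2, chi> = (1/6) sum_C |C| (chi_3*chi_2)(C) conj(chi(C)):
  <chi_3*chi_2, chi_1> = (1/6)[1*(2)*conj(1) + 2*(-1)*conj(1) + 3*(0)*conj(1)]
      = (1/6)[(2) + (-2) + (0)] = 0/6 = 0
  <chi_3*chi_2, chi_2> = (1/6)[1*(2)*conj(1) + 2*(-1)*conj(1) + 3*(0)*conj(-1)]
      = (1/6)[(2) + (-2) + (0)] = 0/6 = 0
  <chi_3*chi_2, chi_3> = (1/6)[1*(2)*conj(2) + 2*(-1)*conj(-1) + 3*(0)*conj(0)]
      = (1/6)[(4) + (2) + (0)] = 6/6 = 1
Hence the multiplicities are chi_3: 1. Dimension check: dim(chi_3)*dim(chi_2) = 2*1 = 2 and sum (mult * dim) = 1*2 = 2.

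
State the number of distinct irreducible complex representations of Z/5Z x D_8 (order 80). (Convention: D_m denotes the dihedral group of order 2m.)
35

Justification: The number of irreducible complex representations of a finite group equals its number of conjugacy classes. For a direct product, #classes(G x H) = #classes(G) * #classes(H). Z/5Z has 5 classes (abelian), D_8 has 7 classes, so 5 * 7 = 35, so Z/5Z x D_8 (order 80) has exactly 35 irreducible complex representations.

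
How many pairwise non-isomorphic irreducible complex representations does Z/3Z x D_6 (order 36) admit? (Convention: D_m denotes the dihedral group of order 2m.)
18

Justification: The number of irreducible complex representations of a finite group equals its number of conjugacy classes. For a direct product, #classes(G x H) = #classes(G) * #classes(H). Z/3Z has 3 classes (abelian), D_6 has 6 classes, so 3 * 6 = 18, so Z/3Z x D_6 (order 36) has exactly 18 irreducible complex representations.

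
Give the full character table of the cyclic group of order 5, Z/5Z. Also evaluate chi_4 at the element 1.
Character table of Z/5Z (irreps indexed chi_0,...,chi_4 with chi_k(m) = zeta_5^(k*m), zeta_5 = exp(2*pi*i/5)):
  irrep \ class  {0} (size 1)  {1} (size 1)    {2} (size 1)    {3} (size 1)    {4} (size 1)  
  chi_0          1             1               1               1               1             
  chi_1          1             exp(2*I*pi/5)   exp(4*I*pi/5)   exp(-4*I*pi/5)  exp(-2*I*pi/5)
  chi_2          1             exp(4*I*pi/5)   exp(-2*I*pi/5)  exp(2*I*pi/5)   exp(-4*I*pi/5)
  chi_3          1             exp(-4*I*pi/5)  exp(2*I*pi/5)   exp(-2*I*pi/5)  exp(4*I*pi/5) 
  chi_4          1             exp(-2*I*pi/5)  exp(-4*I*pi/5)  exp(4*I*pi/5)   exp(2*I*pi/5) 

Spot check: chi_4(1) = zeta_5^(4*1) = zeta_5^4 = exp(-2*I*pi/5).

Proof sketch: Z/5Z is abelian, so all 5 irreducible complex representations are 1-dimensional. They are given by chi_k(m) = zeta_5^(k*m) for k = 0,...,4. Row orthogonality: sum_m chi_k(m) conj(chi_l(m)) = 5 * [k = l].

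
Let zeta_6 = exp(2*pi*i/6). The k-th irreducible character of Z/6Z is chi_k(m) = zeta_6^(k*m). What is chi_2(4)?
chi_2(4) = zeta_6^8 = exp(2*I*pi/3)

Proof sketch: chi_2(4) = zeta_6^(2*4) = zeta_6^8. Since zeta_6^6 = 1, this equals zeta_6^2 = exp(2*pi*i*2/6) = exp(2*I*pi/3).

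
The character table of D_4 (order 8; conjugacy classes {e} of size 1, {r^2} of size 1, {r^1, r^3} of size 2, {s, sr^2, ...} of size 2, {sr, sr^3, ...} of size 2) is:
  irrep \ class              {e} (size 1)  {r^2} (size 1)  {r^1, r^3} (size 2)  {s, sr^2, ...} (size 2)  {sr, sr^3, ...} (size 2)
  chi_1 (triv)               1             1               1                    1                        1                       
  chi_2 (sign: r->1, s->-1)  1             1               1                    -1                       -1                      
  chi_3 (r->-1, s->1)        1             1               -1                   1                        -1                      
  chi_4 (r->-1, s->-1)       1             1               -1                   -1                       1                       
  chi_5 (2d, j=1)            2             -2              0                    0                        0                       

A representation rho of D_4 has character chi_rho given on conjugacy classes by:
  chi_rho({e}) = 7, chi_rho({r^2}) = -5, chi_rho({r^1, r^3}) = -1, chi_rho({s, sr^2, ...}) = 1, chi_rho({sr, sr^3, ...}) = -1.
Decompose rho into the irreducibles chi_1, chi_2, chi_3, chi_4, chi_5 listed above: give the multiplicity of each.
Multiplicities: chi_1: 0, chi_2: 0, chi_3: 1, chi_4: 0, chi_5: 3.

Why: Use <chi_rho, chi> = (1/|G|) sum_C |C| * chi_rho(C) * conj(chi(C)) with |G| = 8 for each irreducible chi in the table:
  <chi_rho, chi_1> = (1/8)[1*(7)*conj(1) + 1*(-5)*conj(1) + 2*(-1)*conj(1) + 2*(1)*conj(1) + 2*(-1)*conj(1)]
      = (1/8)[(7) + (-5) + (-2) + (2) + (-2)] = 0/8 = 0
  <chi_rho, chi_2> = (1/8)[1*(7)*conj(1) + 1*(-5)*conj(1) + 2*(-1)*conj(1) + 2*(1)*conj(-1) + 2*(-1)*conj(-1)]
      = (1/8)[(7) + (-5) + (-2) + (-2) + (2)] = 0/8 = 0
  <chi_rho, chi_3> = (1/8)[1*(7)*conj(1) + 1*(-5)*conj(1) + 2*(-1)*conj(-1) + 2*(1)*conj(1) + 2*(-1)*conj(-1)]
      = (1/8)[(7) + (-5) + (2) + (2) + (2)] = 8/8 = 1
  <chi_rho, chi_4> = (1/8)[1*(7)*conj(1) + 1*(-5)*conj(1) + 2*(-1)*conj(-1) + 2*(1)*conj(-1) + 2*(-1)*conj(1)]
      = (1/8)[(7) + (-5) + (2) + (-2) + (-2)] = 0/8 = 0
  <chi_rho, chi_5> = (1/8)[1*(7)*conj(2) + 1*(-5)*conj(-2) + 2*(-1)*conj(0) + 2*(1)*conj(0) + 2*(-1)*conj(0)]
      = (1/8)[(14) + (10) + (0) + (0) + (0)] = 24/8 = 3
Dimension check: dim(rho) = sum (mult * dim) = 0*1 + 0*1 + 1*1 + 0*1 + 3*2 = 7 = chi_rho(e) = 7.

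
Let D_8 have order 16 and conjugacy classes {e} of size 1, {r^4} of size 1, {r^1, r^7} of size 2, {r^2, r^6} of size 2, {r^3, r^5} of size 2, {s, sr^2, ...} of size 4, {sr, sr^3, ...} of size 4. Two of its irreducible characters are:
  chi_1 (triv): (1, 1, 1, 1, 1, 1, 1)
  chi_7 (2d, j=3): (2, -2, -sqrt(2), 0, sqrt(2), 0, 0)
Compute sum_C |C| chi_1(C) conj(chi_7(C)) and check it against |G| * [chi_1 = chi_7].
Sum = 0; so <chi_1, chi_7> = 0 (distinct irreducibles are orthogonal).

Justification: Compute term by term over conjugacy classes (|C| * chi_1(C) * conj(chi_7(C))):
  1*(1)*conj(2) + 1*(1)*conj(-2) + 2*(1)*conj(-sqrt(2)) + 2*(1)*conj(0) + 2*(1)*conj(sqrt(2)) + 4*(1)*conj(0) + 4*(1)*conj(0)
  = (2) + (-2) + (-2*sqrt(2)) + (0) + (2*sqrt(2)) + (0) + (0)
  = 0.
Dividing by |G| = 16 gives 0/16 = 0, matching the row-orthogonality relation <chi_1, chi_7> = [chi_1 = chi_7].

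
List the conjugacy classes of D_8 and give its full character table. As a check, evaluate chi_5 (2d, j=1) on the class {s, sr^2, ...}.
Conjugacy classes: {e} of size 1, {r^4} of size 1, {r^1, r^7} of size 2, {r^2, r^6} of size 2, {r^3, r^5} of size 2, {s, sr^2, ...} of size 4, {sr, sr^3, ...} of size 4.
Character table:
  irrep \ class              {e} (size 1)  {r^4} (size 1)  {r^1, r^7} (size 2)  {r^2, r^6} (size 2)  {r^3, r^5} (size 2)  {s, sr^2, ...} (size 4)  {sr, sr^3, ...} (size 4)
  chi_1 (triv)               1             1               1                    1                    1                    1                        1                       
  chi_2 (sign: r->1, s->-1)  1             1               1                    1                    1                    -1                       -1                      
  chi_3 (r->-1, s->1)        1             1               -1                   1                    -1                   1                        -1                      
  chi_4 (r->-1, s->-1)       1             1               -1                   1                    -1                   -1                       1                       
  chi_5 (2d, j=1)            2             -2              sqrt(2)              0                    -sqrt(2)             0                        0                       
  chi_6 (2d, j=2)            2             2               0                    -2                   0                    0                        0                       
  chi_7 (2d, j=3)            2             -2              -sqrt(2)             0                    sqrt(2)              0                        0                       

Spot check: chi_5 (2d, j=1) on {s, sr^2, ...} = 0.

Working: D_8 has order 2*8 = 16 with 7 conjugacy classes, hence 7 irreducibles. Sum of squared dims 1 + 1 + 1 + 1 + 4 + 4 + 4 = 16 = |G|. Linear characters come from the abelianisation; the 2-dimensional irreps have character r^k -> 2*cos(2*pi*j*k/8), reflections -> 0.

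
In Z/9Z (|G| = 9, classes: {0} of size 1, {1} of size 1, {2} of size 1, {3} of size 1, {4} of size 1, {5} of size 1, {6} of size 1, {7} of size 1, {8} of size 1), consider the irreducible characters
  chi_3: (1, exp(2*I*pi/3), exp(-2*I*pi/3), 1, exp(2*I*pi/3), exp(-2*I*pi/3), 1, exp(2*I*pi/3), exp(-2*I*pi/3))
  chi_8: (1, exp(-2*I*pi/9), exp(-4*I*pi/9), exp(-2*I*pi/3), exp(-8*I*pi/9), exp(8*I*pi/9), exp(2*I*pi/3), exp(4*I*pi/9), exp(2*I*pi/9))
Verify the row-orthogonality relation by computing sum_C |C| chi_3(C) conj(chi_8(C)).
Sum = 0; so <chi_3, chi_8> = 0 (distinct irreducibles are orthogonal).

Reasoning: Compute term by term over conjugacy classes (|C| * chi_3(C) * conj(chi_8(C))):
  1*(1)*conj(1) + 1*(exp(2*I*pi/3))*conj(exp(-2*I*pi/9)) + 1*(exp(-2*I*pi/3))*conj(exp(-4*I*pi/9)) + 1*(1)*conj(exp(-2*I*pi/3)) + 1*(exp(2*I*pi/3))*conj(exp(-8*I*pi/9)) + 1*(exp(-2*I*pi/3))*conj(exp(8*I*pi/9)) + 1*(1)*conj(exp(2*I*pi/3)) + 1*(exp(2*I*pi/3))*conj(exp(4*I*pi/9)) + 1*(exp(-2*I*pi/3))*conj(exp(2*I*pi/9))
  = (1) + (exp(8*I*pi/9)) + (exp(-2*I*pi/9)) + (exp(2*I*pi/3)) + (exp(-4*I*pi/9)) + (exp(4*I*pi/9)) + (exp(-2*I*pi/3)) + (exp(2*I*pi/9)) + (exp(-8*I*pi/9))
  = 0.
(Exp terms are combined using exp(i*s)*conj(exp(i*t)) = exp(i*(s-t)), and sums of them are collapsed using the identity that for every m > 1 the m distinct m-th roots of unity sum to 0, e.g. 1 + exp(2*I*pi/3) + exp(-2*I*pi/3) = 0.)
Dividing by |G| = 9 gives 0/9 = 0, matching the row-orthogonality relation <chi_3, chi_8> = [chi_3 = chi_8].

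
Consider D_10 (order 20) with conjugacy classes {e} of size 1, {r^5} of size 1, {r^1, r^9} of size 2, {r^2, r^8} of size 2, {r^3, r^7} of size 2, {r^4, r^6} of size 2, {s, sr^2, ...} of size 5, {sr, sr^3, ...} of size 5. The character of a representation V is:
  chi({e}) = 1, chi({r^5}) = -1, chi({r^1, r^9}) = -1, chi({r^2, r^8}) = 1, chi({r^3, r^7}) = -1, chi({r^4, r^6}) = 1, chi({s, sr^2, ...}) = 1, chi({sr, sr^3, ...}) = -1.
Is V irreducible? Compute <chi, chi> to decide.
Irreducible: <chi, chi> = 1.

<chi, chi> = (1/|G|) sum_C |C| * |chi(C)|^2 = (1/20)[1*|1|^2 + 1*|-1|^2 + 2*|-1|^2 + 2*|1|^2 + 2*|-1|^2 + 2*|1|^2 + 5*|1|^2 + 5*|-1|^2]
  = (1/20)[(1) + (1) + (2) + (2) + (2) + (2) + (5) + (5)] = 20/20 = 1.
A character is irreducible iff <chi, chi> = 1, so this representation is irreducible.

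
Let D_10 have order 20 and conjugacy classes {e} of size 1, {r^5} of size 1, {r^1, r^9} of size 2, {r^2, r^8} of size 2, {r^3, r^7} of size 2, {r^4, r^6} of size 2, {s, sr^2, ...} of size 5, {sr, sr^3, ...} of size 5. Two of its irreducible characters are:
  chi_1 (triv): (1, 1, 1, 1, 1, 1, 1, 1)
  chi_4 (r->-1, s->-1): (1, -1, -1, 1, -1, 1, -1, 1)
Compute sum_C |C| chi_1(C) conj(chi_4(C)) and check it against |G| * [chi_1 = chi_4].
Sum = 0; so <chi_1, chi_4> = 0 (distinct irreducibles are orthogonal).

Why: Compute term by term over conjugacy classes (|C| * chi_1(C) * conj(chi_4(C))):
  1*(1)*conj(1) + 1*(1)*conj(-1) + 2*(1)*conj(-1) + 2*(1)*conj(1) + 2*(1)*conj(-1) + 2*(1)*conj(1) + 5*(1)*conj(-1) + 5*(1)*conj(1)
  = (1) + (-1) + (-2) + (2) + (-2) + (2) + (-5) + (5)
  = 0.
Dividing by |G| = 20 gives 0/20 = 0, matching the row-orthogonality relation <chi_1, chi_4> = [chi_1 = chi_4].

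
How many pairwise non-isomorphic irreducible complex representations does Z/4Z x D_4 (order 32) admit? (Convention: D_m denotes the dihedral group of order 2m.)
20

Solution. The number of irreducible complex representations of a finite group equals its number of conjugacy classes. For a direct product, #classes(G x H) = #classes(G) * #classes(H). Z/4Z has 4 classes (abelian), D_4 has 5 classes, so 4 * 5 = 20, so Z/4Z x D_4 (order 32) has exactly 20 irreducible complex representations.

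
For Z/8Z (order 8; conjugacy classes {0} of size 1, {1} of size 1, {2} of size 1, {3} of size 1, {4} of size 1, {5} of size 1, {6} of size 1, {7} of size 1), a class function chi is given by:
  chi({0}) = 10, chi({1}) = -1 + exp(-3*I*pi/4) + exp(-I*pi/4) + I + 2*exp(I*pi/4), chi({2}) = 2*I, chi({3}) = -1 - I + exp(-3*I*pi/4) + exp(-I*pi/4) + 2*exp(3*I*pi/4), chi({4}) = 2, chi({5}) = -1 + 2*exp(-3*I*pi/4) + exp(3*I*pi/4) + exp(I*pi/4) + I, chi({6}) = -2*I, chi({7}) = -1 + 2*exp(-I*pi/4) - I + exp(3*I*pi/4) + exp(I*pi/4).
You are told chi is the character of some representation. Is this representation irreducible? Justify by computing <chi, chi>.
Not irreducible (reducible): <chi, chi> = 16 > 1.

Reasoning: <chi, chi> = (1/|G|) sum_C |C| * |chi(C)|^2 = (1/8)[1*|10|^2 + 1*|-1 + exp(-3*I*pi/4) + exp(-I*pi/4) + I + 2*exp(I*pi/4)|^2 + 1*|2*I|^2 + 1*|-1 - I + exp(-3*I*pi/4) + exp(-I*pi/4) + 2*exp(3*I*pi/4)|^2 + 1*|2|^2 + 1*|-1 + 2*exp(-3*I*pi/4) + exp(3*I*pi/4) + exp(I*pi/4) + I|^2 + 1*|-2*I|^2 + 1*|-1 + 2*exp(-I*pi/4) - I + exp(3*I*pi/4) + exp(I*pi/4)|^2]
  = (1/8)[(100) + (4 - 2*exp(I*pi/4) - 2*exp(3*I*pi/4) - 4*exp(-I*pi/4)) + (4) + (4 - 4*exp(3*I*pi/4) - 2*exp(-I*pi/4) - 2*exp(-3*I*pi/4)) + (4) + (4 - 4*exp(3*I*pi/4) - 2*exp(-I*pi/4) - 2*exp(-3*I*pi/4)) + (4) + (4 - 2*exp(I*pi/4) - 2*exp(3*I*pi/4) - 4*exp(-I*pi/4))] = 128/8 = 16.
(Exp terms are combined using exp(i*s)*conj(exp(i*t)) = exp(i*(s-t)), and sums of them are collapsed using the identity that for every m > 1 the m distinct m-th roots of unity sum to 0, e.g. 1 + exp(2*I*pi/3) + exp(-2*I*pi/3) = 0.)
A character is irreducible iff <chi, chi> = 1, so this representation is reducible.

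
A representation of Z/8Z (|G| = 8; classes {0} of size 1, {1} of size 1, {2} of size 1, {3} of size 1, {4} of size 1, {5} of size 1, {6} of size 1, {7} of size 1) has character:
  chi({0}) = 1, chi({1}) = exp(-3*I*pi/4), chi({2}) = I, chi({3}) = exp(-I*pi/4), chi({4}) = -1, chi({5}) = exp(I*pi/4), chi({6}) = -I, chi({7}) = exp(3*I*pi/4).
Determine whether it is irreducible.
Irreducible: <chi, chi> = 1.

Reasoning: <chi, chi> = (1/|G|) sum_C |C| * |chi(C)|^2 = (1/8)[1*|1|^2 + 1*|exp(-3*I*pi/4)|^2 + 1*|I|^2 + 1*|exp(-I*pi/4)|^2 + 1*|-1|^2 + 1*|exp(I*pi/4)|^2 + 1*|-I|^2 + 1*|exp(3*I*pi/4)|^2]
  = (1/8)[(1) + (1) + (1) + (1) + (1) + (1) + (1) + (1)] = 8/8 = 1.
(Exp terms are combined using exp(i*s)*conj(exp(i*t)) = exp(i*(s-t)), and sums of them are collapsed using the identity that for every m > 1 the m distinct m-th roots of unity sum to 0, e.g. 1 + exp(2*I*pi/3) + exp(-2*I*pi/3) = 0.)
A character is irreducible iff <chi, chi> = 1, so this representation is irreducible.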